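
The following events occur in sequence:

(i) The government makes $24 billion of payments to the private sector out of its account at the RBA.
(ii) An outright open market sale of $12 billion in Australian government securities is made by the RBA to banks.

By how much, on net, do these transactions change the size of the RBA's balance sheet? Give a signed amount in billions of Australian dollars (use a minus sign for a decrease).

Government spending $24 billion: only the composition of liabilities changes → 0.
OMO sale (to banks) $12 billion: an RBA asset is shed → −$12B.
Net: 0 − 12 = -$12 billion.

-$12 billion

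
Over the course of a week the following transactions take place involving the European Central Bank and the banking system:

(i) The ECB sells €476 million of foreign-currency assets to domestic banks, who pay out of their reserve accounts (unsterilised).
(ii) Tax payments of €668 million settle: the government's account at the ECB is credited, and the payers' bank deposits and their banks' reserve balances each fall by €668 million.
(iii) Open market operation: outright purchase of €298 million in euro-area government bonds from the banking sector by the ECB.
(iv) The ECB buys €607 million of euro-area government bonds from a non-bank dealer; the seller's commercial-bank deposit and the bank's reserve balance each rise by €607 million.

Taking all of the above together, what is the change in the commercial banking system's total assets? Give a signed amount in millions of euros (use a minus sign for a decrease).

-€61 million

FX sale €476 million: just an asset swap on bank balance sheets → 0.
Government account inflow €668 million: bank balance sheets shrink → −€668M.
OMO purchase (from banks) €298 million: just an asset swap on bank balance sheets → 0.
Asset purchase (from non-banks) €607 million: bank balance sheets expand → +€607M.
Net: 0 − 668 + 0 + 607 = -€61 million.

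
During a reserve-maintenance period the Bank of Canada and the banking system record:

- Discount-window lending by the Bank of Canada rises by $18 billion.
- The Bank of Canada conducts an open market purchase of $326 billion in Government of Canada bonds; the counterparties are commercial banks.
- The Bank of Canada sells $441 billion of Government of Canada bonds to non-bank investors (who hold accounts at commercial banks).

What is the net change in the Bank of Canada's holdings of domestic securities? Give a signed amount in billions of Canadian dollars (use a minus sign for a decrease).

-$115 billion

Bank of Canada balance sheet:
  Assets:      Securities −$115B, Loans to banks +$18B
  Liabilities: Bank reserves −$97B
Commercial banking system:
  Assets:      Reserves at CB −$97B, Securities −$326B
  Liabilities: Checkable deposits −$441B, Borrowings from CB +$18B
So the change in the Bank of Canada's holdings of domestic securities is -$115 billion.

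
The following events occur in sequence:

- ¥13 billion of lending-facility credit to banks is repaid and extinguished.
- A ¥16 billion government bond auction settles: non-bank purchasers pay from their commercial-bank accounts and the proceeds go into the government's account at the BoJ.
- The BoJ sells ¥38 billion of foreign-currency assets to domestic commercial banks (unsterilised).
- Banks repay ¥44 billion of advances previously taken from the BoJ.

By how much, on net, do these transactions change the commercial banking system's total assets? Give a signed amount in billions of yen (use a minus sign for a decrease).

-¥73 billion

BoJ balance sheet:
  Assets:      Loans to banks −¥57B, Foreign assets −¥38B
  Liabilities: Bank reserves −¥111B, Government deposits +¥16B
Commercial banking system:
  Assets:      Reserves at CB −¥111B, Foreign assets +¥38B
  Liabilities: Checkable deposits −¥16B, Borrowings from CB −¥57B
Change in total bank assets = -¥73 billion.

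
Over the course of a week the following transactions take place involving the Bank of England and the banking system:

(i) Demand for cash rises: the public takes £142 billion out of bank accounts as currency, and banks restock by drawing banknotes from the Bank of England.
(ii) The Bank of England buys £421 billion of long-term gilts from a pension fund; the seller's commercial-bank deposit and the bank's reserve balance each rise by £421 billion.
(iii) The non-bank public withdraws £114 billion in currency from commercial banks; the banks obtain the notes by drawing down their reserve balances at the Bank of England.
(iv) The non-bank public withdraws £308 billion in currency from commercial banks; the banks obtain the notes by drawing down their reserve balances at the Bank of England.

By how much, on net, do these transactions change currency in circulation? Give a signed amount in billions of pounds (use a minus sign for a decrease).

Bank of England balance sheet:
  Assets:      Securities +£421B
  Liabilities: Bank reserves −£143B, Currency in circulation +£564B
So the change in currency in circulation is +£564 billion.

+£564 billion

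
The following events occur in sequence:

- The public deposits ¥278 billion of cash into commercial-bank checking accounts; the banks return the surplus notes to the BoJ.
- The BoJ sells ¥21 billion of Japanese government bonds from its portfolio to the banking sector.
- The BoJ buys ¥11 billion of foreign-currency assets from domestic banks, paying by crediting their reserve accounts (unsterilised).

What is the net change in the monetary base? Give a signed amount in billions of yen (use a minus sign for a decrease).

-¥10 billion

Currency deposit ¥278 billion: just a shift between currency and reserves — both are base money → 0.
OMO sale (to banks) ¥21 billion: BoJ balance sheet contracts → −¥21B.
FX purchase ¥11 billion: BoJ balance sheet expands → +¥11B.
Net: 0 − 21 + 11 = -¥10 billion.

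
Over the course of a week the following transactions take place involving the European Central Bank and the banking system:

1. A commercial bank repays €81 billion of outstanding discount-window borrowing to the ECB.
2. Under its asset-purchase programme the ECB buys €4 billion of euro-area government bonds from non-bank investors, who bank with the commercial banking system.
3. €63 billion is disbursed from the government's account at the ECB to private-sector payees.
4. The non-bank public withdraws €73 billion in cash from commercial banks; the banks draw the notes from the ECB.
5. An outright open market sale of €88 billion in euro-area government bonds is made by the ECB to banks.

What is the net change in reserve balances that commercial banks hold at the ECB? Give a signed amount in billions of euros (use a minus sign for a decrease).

-€175 billion

Discount-window repayment €81 billion: repayment is debited from reserves → −€81B.
Asset purchase (from non-banks) €4 billion: the ECB pays by crediting reserve accounts → +€4B.
Government spending €63 billion: government payments flow into bank reserve accounts → +€63B.
Currency withdrawal €73 billion: banks swap reserves for currency → −€73B.
OMO sale (to banks) €88 billion: the buying banks pay out of their reserve balances → −€88B.
Net: −81 + 4 + 63 − 73 − 88 = -€175 billion.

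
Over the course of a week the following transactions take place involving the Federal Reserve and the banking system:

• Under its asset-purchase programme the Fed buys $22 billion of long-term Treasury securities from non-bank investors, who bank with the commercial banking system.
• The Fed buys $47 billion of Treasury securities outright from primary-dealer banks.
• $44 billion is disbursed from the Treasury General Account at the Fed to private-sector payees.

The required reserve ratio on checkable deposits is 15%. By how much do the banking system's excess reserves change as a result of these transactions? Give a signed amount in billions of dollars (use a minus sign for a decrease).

Asset purchase (from non-banks) $22 billion: reserves +$22B, deposits +$22B.
OMO purchase (from banks) $47 billion: reserves +$47B, deposits 0.
Government spending $44 billion: reserves +$44B, deposits +$44B.
Totals: Δreserves = +$113B, Δdeposits = +$66B.
Δrequired reserves = 15% × +$66B = +$9.9B.
Δexcess reserves = Δreserves − Δrequired = +$113B − (+$9.9B) = +$103.1 billion.

+$103.1 billion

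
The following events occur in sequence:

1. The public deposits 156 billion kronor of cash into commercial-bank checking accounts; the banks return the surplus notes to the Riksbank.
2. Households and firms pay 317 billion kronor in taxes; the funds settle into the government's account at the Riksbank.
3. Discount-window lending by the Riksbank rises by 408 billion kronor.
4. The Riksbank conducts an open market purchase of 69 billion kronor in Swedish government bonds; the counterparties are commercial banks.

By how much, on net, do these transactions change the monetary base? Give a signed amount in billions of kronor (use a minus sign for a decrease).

+160 billion

Riksbank balance sheet:
  Assets:      Securities +69B, Loans to banks +408B
  Liabilities: Bank reserves +316B, Currency in circulation −156B, Government deposits +317B
Commercial banking system:
  Assets:      Reserves at CB +316B, Securities −69B
  Liabilities: Checkable deposits −161B, Borrowings from CB +408B
Monetary base = currency + reserves: −156B + (+316B) = +160 billion.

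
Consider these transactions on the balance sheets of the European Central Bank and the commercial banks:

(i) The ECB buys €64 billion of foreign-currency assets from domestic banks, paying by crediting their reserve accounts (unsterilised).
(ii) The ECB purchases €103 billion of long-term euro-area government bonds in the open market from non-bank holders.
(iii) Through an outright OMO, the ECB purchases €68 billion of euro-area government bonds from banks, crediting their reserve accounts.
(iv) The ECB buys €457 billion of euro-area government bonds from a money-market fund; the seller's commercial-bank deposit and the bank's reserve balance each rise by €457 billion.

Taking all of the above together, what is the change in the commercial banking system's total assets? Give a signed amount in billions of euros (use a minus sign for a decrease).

FX purchase €64 billion: just an asset swap on bank balance sheets → 0.
Asset purchase (from non-banks) €103 billion: bank balance sheets expand → +€103B.
OMO purchase (from banks) €68 billion: just an asset swap on bank balance sheets → 0.
Asset purchase (from non-banks) €457 billion: bank balance sheets expand → +€457B.
Net: 0 + 103 + 0 + 457 = +€560 billion.

+€560 billion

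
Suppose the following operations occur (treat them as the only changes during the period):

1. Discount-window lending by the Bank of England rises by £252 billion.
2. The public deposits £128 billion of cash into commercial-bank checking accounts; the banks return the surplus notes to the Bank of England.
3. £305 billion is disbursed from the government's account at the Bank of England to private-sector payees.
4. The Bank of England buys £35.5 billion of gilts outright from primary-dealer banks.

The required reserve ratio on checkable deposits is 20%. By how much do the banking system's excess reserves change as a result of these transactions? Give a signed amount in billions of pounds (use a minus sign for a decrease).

+£633.9 billion

Discount-window loan £252 billion: reserves +£252B, deposits 0.
Currency deposit £128 billion: reserves +£128B, deposits +£128B.
Government spending £305 billion: reserves +£305B, deposits +£305B.
OMO purchase (from banks) £35.5 billion: reserves +£35.5B, deposits 0.
Totals: Δreserves = +£720.5B, Δdeposits = +£433B.
Δrequired reserves = 20% × +£433B = +£86.6B.
Δexcess reserves = Δreserves − Δrequired = +£720.5B − (+£86.6B) = +£633.9 billion.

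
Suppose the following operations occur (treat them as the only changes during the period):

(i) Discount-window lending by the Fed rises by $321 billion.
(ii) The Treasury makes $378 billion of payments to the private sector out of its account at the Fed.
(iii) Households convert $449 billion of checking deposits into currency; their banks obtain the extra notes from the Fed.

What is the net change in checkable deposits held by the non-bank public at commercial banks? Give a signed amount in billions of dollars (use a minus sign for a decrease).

Discount-window loan $321 billion: the counterparty is a bank, so public deposits are unchanged → 0.
Government spending $378 billion: non-bank counterparties' bank balances rise → +$378B.
Currency withdrawal $449 billion: non-bank counterparties' bank balances fall → −$449B.
Net: 0 + 378 − 449 = -$71 billion.

-$71 billion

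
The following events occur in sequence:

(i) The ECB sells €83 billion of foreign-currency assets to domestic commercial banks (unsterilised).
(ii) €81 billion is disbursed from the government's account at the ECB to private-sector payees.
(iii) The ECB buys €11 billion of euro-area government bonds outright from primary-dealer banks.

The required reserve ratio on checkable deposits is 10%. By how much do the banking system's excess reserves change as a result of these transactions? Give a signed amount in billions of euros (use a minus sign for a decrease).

+€0.9 billion

FX sale €83 billion: reserves −€83B, deposits 0.
Government spending €81 billion: reserves +€81B, deposits +€81B.
OMO purchase (from banks) €11 billion: reserves +€11B, deposits 0.
Totals: Δreserves = +€9B, Δdeposits = +€81B.
Δrequired reserves = 10% × +€81B = +€8.1B.
Δexcess reserves = Δreserves − Δrequired = +€9B − (+€8.1B) = +€0.9 billion.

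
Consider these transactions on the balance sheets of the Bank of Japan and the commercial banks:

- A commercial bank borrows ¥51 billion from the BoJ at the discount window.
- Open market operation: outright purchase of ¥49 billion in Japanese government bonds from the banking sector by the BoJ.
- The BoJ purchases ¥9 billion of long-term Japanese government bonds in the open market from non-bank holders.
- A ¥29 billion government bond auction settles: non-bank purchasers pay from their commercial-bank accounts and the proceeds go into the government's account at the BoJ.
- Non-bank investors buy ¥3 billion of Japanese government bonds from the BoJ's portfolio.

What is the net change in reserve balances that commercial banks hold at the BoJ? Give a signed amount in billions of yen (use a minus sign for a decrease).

Discount-window loan ¥51 billion: the loan is credited to the bank's reserve account → +¥51B.
OMO purchase (from banks) ¥49 billion: the BoJ pays by crediting reserve accounts → +¥49B.
Asset purchase (from non-banks) ¥9 billion: the BoJ pays by crediting reserve accounts → +¥9B.
Government account inflow ¥29 billion: funds move from bank reserves into the government account → −¥29B.
Asset sale (to non-banks) ¥3 billion: the non-bank buyers' banks settle from reserves → −¥3B.
Net: 51 + 49 + 9 − 29 − 3 = +¥77 billion.

+¥77 billion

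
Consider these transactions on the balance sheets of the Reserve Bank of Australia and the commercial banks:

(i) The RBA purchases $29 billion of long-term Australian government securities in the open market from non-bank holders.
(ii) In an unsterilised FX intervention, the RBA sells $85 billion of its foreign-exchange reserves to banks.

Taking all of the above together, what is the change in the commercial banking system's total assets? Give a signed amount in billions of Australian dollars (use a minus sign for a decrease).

Asset purchase (from non-banks) $29 billion: bank balance sheets expand → +$29B.
FX sale $85 billion: just an asset swap on bank balance sheets → 0.
Net: 29 + 0 = +$29 billion.

+$29 billion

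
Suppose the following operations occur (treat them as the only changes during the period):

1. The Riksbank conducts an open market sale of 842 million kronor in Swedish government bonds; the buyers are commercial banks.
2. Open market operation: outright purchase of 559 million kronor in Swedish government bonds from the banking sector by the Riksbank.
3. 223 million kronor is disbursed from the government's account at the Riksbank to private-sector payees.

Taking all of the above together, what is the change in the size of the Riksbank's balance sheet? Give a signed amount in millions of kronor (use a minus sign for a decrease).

-283 million

OMO sale (to banks) 842 million kronor: a Riksbank asset is shed → −842M.
OMO purchase (from banks) 559 million kronor: a Riksbank asset is acquired → +559M.
Government spending 223 million kronor: only the composition of liabilities changes → 0.
Net: −842 + 559 + 0 = -283 million.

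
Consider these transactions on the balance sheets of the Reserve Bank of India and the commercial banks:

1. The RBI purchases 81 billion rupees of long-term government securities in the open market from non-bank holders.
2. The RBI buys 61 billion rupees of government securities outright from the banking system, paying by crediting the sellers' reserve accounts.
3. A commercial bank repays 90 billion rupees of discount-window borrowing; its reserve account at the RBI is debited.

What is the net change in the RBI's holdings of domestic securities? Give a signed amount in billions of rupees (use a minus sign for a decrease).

+142 billion

RBI balance sheet:
  Assets:      Securities +142B, Loans to banks −90B
  Liabilities: Bank reserves +52B
So the change in the RBI's holdings of domestic securities is +142 billion.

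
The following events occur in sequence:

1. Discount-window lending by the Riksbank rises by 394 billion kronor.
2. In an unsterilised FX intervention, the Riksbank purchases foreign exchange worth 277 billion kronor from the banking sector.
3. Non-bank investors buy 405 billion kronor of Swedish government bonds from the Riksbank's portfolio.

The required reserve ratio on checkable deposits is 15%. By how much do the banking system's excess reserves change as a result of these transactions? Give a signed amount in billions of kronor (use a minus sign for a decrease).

+326.75 billion

Discount-window loan 394 billion kronor: reserves +394B, deposits 0.
FX purchase 277 billion kronor: reserves +277B, deposits 0.
Asset sale (to non-banks) 405 billion kronor: reserves −405B, deposits −405B.
Totals: Δreserves = +266B, Δdeposits = −405B.
Δrequired reserves = 15% × −405B = −60.75B.
Δexcess reserves = Δreserves − Δrequired = +266B − (−60.75B) = +326.75 billion.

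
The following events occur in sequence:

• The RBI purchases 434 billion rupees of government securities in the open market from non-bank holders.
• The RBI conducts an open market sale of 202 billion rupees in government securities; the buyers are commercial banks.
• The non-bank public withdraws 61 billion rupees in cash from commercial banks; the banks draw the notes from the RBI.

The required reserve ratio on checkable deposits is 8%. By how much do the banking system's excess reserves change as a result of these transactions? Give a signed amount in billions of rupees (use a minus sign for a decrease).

+141.16 billion

Asset purchase (from non-banks) 434 billion rupees: reserves +434B, deposits +434B.
OMO sale (to banks) 202 billion rupees: reserves −202B, deposits 0.
Currency withdrawal 61 billion rupees: reserves −61B, deposits −61B.
Totals: Δreserves = +171B, Δdeposits = +373B.
Δrequired reserves = 8% × +373B = +29.84B.
Δexcess reserves = Δreserves − Δrequired = +171B − (+29.84B) = +141.16 billion.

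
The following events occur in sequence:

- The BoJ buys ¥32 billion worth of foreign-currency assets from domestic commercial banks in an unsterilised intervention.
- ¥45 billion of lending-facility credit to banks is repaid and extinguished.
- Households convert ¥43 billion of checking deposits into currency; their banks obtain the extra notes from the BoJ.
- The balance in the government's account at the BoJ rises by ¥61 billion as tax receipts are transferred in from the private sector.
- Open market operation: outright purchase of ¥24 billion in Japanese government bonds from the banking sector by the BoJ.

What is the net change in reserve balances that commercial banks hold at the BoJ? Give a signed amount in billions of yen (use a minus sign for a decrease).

FX purchase ¥32 billion: the BoJ pays by crediting reserve accounts → +¥32B.
Discount-window repayment ¥45 billion: repayment is debited from reserves → −¥45B.
Currency withdrawal ¥43 billion: banks swap reserves for currency → −¥43B.
Government account inflow ¥61 billion: funds move from bank reserves into the government account → −¥61B.
OMO purchase (from banks) ¥24 billion: the BoJ pays by crediting reserve accounts → +¥24B.
Net: 32 − 45 − 43 − 61 + 24 = -¥93 billion.

-¥93 billion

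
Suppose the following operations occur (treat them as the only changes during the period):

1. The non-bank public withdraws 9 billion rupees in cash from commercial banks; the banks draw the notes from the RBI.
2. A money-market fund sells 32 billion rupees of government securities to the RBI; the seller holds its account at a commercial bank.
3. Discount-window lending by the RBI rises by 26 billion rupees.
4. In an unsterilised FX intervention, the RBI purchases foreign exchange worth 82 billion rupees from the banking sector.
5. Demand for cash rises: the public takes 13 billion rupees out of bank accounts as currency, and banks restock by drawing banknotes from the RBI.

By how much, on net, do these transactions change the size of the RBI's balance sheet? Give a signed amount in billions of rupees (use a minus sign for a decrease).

Currency withdrawal 9 billion rupees: only the composition of liabilities changes → 0.
Asset purchase (from non-banks) 32 billion rupees: an RBI asset is acquired → +32B.
Discount-window loan 26 billion rupees: an RBI asset is acquired → +26B.
FX purchase 82 billion rupees: an RBI asset is acquired → +82B.
Currency withdrawal 13 billion rupees: only the composition of liabilities changes → 0.
Net: 0 + 32 + 26 + 82 + 0 = +140 billion.

+140 billion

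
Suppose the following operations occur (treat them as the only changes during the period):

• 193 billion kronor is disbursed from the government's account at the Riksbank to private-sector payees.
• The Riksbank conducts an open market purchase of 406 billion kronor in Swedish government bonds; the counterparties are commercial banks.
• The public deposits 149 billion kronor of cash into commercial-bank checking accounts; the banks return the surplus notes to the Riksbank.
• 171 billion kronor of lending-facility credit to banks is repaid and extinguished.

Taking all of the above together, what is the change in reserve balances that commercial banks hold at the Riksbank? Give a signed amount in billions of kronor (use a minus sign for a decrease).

+577 billion

Government spending 193 billion kronor: government payments flow into bank reserve accounts → +193B.
OMO purchase (from banks) 406 billion kronor: the Riksbank pays by crediting reserve accounts → +406B.
Currency deposit 149 billion kronor: returned notes are swapped for reserve credit → +149B.
Discount-window repayment 171 billion kronor: repayment is debited from reserves → −171B.
Net: 193 + 406 + 149 − 171 = +577 billion.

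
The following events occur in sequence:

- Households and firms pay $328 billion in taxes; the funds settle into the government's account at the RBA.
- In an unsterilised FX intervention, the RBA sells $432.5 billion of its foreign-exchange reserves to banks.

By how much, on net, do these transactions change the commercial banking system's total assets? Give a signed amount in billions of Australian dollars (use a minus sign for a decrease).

RBA balance sheet:
  Assets:      Foreign assets −$432.5B
  Liabilities: Bank reserves −$760.5B, Government deposits +$328B
Commercial banking system:
  Assets:      Reserves at CB −$760.5B, Foreign assets +$432.5B
  Liabilities: Checkable deposits −$328B
Change in total bank assets = -$328 billion.

-$328 billion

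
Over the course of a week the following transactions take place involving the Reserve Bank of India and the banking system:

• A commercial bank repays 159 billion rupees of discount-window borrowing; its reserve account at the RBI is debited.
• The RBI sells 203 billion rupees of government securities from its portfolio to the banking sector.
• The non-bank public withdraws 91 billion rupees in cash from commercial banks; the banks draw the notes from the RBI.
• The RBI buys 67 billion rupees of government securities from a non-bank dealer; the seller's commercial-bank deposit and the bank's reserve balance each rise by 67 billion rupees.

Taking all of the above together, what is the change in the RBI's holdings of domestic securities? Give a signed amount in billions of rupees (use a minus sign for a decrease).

-136 billion

RBI balance sheet:
  Assets:      Securities −136B, Loans to banks −159B
  Liabilities: Bank reserves −386B, Currency in circulation +91B
So the change in the RBI's holdings of domestic securities is -136 billion.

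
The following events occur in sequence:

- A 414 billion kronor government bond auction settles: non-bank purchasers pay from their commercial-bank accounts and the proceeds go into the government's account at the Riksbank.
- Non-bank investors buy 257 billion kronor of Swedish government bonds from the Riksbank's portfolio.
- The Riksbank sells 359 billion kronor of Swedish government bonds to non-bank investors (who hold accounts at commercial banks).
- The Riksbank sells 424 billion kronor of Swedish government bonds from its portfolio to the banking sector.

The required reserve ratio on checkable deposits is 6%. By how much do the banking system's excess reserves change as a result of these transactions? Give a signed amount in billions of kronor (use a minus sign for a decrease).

Government account inflow 414 billion kronor: reserves −414B, deposits −414B.
Asset sale (to non-banks) 257 billion kronor: reserves −257B, deposits −257B.
Asset sale (to non-banks) 359 billion kronor: reserves −359B, deposits −359B.
OMO sale (to banks) 424 billion kronor: reserves −424B, deposits 0.
Totals: Δreserves = −1454B, Δdeposits = −1030B.
Δrequired reserves = 6% × −1030B = −61.8B.
Δexcess reserves = Δreserves − Δrequired = −1454B − (−61.8B) = -1392.2 billion.

-1392.2 billion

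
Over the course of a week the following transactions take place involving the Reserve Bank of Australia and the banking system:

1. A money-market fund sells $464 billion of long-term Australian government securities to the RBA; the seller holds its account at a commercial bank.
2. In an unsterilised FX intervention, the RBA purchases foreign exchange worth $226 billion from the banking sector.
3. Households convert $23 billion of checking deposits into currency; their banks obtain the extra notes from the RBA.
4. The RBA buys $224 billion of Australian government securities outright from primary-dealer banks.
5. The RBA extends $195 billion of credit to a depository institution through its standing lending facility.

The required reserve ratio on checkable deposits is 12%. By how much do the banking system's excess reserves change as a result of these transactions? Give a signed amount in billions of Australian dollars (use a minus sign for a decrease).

Asset purchase (from non-banks) $464 billion: reserves +$464B, deposits +$464B.
FX purchase $226 billion: reserves +$226B, deposits 0.
Currency withdrawal $23 billion: reserves −$23B, deposits −$23B.
OMO purchase (from banks) $224 billion: reserves +$224B, deposits 0.
Discount-window loan $195 billion: reserves +$195B, deposits 0.
Totals: Δreserves = +$1086B, Δdeposits = +$441B.
Δrequired reserves = 12% × +$441B = +$52.92B.
Δexcess reserves = Δreserves − Δrequired = +$1086B − (+$52.92B) = +$1033.08 billion.

+$1033.08 billion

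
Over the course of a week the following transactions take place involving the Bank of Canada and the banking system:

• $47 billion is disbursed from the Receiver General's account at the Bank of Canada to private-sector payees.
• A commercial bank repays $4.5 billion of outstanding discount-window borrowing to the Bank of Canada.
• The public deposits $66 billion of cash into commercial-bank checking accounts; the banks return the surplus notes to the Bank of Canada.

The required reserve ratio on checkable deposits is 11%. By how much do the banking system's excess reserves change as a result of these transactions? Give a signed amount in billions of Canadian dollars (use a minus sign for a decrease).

Government spending $47 billion: reserves +$47B, deposits +$47B.
Discount-window repayment $4.5 billion: reserves −$4.5B, deposits 0.
Currency deposit $66 billion: reserves +$66B, deposits +$66B.
Totals: Δreserves = +$108.5B, Δdeposits = +$113B.
Δrequired reserves = 11% × +$113B = +$12.43B.
Δexcess reserves = Δreserves − Δrequired = +$108.5B − (+$12.43B) = +$96.07 billion.

+$96.07 billion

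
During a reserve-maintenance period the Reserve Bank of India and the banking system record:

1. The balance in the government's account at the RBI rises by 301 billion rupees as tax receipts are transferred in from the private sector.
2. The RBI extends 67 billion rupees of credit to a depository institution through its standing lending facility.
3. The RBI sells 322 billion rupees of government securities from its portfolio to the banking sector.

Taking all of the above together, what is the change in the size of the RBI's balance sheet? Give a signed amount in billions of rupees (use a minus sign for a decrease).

RBI balance sheet:
  Assets:      Securities −322B, Loans to banks +67B
  Liabilities: Bank reserves −556B, Government deposits +301B
Commercial banking system:
  Assets:      Reserves at CB −556B, Securities +322B
  Liabilities: Checkable deposits −301B, Borrowings from CB +67B
Change in total RBI assets = -255 billion.

-255 billion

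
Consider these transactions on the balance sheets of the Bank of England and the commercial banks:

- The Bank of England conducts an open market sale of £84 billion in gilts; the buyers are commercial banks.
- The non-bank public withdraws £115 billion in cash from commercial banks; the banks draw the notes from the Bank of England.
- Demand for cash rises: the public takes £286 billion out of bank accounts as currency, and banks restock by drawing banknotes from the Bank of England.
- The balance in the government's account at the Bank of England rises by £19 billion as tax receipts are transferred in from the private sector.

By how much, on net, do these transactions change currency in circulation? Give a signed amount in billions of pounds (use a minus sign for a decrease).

Bank of England balance sheet:
  Assets:      Securities −£84B
  Liabilities: Bank reserves −£504B, Currency in circulation +£401B, Government deposits +£19B
Commercial banking system:
  Assets:      Reserves at CB −£504B, Securities +£84B
  Liabilities: Checkable deposits −£420B
So the change in currency in circulation is +£401 billion.

+£401 billion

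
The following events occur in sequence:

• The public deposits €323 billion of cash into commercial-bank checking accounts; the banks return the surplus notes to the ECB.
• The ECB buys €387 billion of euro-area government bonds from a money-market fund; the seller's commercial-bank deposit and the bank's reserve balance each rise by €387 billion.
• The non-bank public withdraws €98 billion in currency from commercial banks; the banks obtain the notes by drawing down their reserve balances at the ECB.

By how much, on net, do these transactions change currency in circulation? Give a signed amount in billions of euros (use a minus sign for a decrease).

ECB balance sheet:
  Assets:      Securities +€387B
  Liabilities: Bank reserves +€612B, Currency in circulation −€225B
So the change in currency in circulation is -€225 billion.

-€225 billion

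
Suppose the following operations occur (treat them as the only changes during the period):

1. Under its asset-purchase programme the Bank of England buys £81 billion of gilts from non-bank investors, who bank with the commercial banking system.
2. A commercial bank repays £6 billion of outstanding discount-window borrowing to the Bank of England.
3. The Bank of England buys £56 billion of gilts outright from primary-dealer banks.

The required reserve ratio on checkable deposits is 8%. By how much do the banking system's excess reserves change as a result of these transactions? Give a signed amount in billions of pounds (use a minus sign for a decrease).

Asset purchase (from non-banks) £81 billion: reserves +£81B, deposits +£81B.
Discount-window repayment £6 billion: reserves −£6B, deposits 0.
OMO purchase (from banks) £56 billion: reserves +£56B, deposits 0.
Totals: Δreserves = +£131B, Δdeposits = +£81B.
Δrequired reserves = 8% × +£81B = +£6.48B.
Δexcess reserves = Δreserves − Δrequired = +£131B − (+£6.48B) = +£124.52 billion.

+£124.52 billion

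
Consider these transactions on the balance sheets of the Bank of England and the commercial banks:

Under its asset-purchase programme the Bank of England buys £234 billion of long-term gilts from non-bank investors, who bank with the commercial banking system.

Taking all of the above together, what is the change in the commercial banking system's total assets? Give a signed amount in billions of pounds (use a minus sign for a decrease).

+£234 billion

Bank of England balance sheet:
  Assets:      Securities +£234B
  Liabilities: Bank reserves +£234B
Commercial banking system:
  Assets:      Reserves at CB +£234B
  Liabilities: Checkable deposits +£234B
Change in total bank assets = +£234 billion.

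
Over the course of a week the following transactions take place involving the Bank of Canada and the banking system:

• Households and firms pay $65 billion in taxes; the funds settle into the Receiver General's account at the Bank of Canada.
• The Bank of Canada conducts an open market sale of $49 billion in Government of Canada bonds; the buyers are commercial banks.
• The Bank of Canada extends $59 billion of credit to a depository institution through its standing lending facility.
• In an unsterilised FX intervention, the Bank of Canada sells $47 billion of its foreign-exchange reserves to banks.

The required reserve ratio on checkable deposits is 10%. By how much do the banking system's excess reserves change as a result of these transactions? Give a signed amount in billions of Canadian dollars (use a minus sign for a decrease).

Government account inflow $65 billion: reserves −$65B, deposits −$65B.
OMO sale (to banks) $49 billion: reserves −$49B, deposits 0.
Discount-window loan $59 billion: reserves +$59B, deposits 0.
FX sale $47 billion: reserves −$47B, deposits 0.
Totals: Δreserves = −$102B, Δdeposits = −$65B.
Δrequired reserves = 10% × −$65B = −$6.5B.
Δexcess reserves = Δreserves − Δrequired = −$102B − (−$6.5B) = -$95.5 billion.

-$95.5 billion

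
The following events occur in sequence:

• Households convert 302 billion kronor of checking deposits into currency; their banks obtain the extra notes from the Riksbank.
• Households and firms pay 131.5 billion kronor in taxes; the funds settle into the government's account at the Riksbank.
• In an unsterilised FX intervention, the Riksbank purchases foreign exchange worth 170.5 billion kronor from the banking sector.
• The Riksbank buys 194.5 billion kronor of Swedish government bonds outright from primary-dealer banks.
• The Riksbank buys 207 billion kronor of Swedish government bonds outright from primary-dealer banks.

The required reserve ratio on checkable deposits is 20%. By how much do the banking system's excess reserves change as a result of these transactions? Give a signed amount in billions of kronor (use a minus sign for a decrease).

Currency withdrawal 302 billion kronor: reserves −302B, deposits −302B.
Government account inflow 131.5 billion kronor: reserves −131.5B, deposits −131.5B.
FX purchase 170.5 billion kronor: reserves +170.5B, deposits 0.
OMO purchase (from banks) 194.5 billion kronor: reserves +194.5B, deposits 0.
OMO purchase (from banks) 207 billion kronor: reserves +207B, deposits 0.
Totals: Δreserves = +138.5B, Δdeposits = −433.5B.
Δrequired reserves = 20% × −433.5B = −86.7B.
Δexcess reserves = Δreserves − Δrequired = +138.5B − (−86.7B) = +225.2 billion.

+225.2 billion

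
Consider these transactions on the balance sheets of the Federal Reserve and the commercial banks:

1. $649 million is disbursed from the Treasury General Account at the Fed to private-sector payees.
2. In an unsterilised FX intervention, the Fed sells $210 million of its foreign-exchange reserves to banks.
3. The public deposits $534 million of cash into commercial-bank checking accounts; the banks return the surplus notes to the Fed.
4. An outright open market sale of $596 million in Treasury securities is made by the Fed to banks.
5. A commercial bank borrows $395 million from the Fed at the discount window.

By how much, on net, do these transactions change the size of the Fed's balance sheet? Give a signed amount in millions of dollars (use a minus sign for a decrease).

-$411 million

Government spending $649 million: only the composition of liabilities changes → 0.
FX sale $210 million: a Fed asset is shed → −$210M.
Currency deposit $534 million: only the composition of liabilities changes → 0.
OMO sale (to banks) $596 million: a Fed asset is shed → −$596M.
Discount-window loan $395 million: a Fed asset is acquired → +$395M.
Net: 0 − 210 + 0 − 596 + 395 = -$411 million.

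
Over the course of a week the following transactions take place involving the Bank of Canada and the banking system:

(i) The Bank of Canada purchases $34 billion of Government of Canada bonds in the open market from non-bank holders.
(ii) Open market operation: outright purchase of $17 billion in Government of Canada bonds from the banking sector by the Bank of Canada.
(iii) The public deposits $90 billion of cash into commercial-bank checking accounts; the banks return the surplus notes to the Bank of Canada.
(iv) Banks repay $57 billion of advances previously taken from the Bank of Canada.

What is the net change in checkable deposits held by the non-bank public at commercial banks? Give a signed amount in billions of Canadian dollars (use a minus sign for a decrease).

Bank of Canada balance sheet:
  Assets:      Securities +$51B, Loans to banks −$57B
  Liabilities: Bank reserves +$84B, Currency in circulation −$90B
Commercial banking system:
  Assets:      Reserves at CB +$84B, Securities −$17B
  Liabilities: Checkable deposits +$124B, Borrowings from CB −$57B
So the change in checkable deposits held by the non-bank public at commercial banks is +$124 billion.

+$124 billion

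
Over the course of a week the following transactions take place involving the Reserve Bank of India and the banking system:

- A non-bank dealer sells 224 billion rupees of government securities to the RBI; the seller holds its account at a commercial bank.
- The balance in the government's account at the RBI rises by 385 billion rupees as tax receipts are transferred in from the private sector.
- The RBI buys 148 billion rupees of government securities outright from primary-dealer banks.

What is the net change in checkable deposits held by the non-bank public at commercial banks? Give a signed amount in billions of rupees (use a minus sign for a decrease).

-161 billion

RBI balance sheet:
  Assets:      Securities +372B
  Liabilities: Bank reserves −13B, Government deposits +385B
Commercial banking system:
  Assets:      Reserves at CB −13B, Securities −148B
  Liabilities: Checkable deposits −161B
So the change in checkable deposits held by the non-bank public at commercial banks is -161 billion.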